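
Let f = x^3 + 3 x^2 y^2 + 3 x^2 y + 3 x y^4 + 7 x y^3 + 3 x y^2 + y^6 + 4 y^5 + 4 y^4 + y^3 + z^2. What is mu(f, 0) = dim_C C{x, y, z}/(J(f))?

7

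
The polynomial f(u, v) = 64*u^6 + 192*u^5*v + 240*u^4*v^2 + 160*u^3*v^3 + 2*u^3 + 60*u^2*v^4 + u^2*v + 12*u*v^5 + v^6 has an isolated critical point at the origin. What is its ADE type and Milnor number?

Type D_{7}, Milnor number mu = 7.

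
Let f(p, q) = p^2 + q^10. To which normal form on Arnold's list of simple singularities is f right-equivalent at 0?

A9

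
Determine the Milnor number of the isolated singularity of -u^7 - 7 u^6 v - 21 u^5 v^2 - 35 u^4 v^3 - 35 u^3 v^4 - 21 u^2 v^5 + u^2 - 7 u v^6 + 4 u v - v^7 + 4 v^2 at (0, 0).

6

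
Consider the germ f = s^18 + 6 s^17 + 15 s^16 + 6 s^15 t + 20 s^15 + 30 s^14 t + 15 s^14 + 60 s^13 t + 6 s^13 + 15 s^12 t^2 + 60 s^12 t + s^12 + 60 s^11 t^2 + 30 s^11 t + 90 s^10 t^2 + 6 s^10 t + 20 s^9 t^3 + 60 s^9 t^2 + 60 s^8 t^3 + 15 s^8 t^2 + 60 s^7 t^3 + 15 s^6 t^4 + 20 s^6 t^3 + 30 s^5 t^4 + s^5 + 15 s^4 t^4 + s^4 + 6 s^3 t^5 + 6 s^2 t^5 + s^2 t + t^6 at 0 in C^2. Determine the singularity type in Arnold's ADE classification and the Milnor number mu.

The Hessian of f at 0 has rank 0. Corank 2; j^3 = s^2*t has shape L^2 M (L != M), so D-series; mu = 7 gives D_7.

Type D7, Milnor number mu = 7.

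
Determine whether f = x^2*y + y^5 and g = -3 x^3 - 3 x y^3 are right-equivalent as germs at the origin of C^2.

No.

The Hessian of f at 0 is [[0, 0], [0, 0]] with rank 0, so corank 2. A Groebner basis of the Jacobian ideal J(f) in C{x,y} is {x^2/5 + y^4, x^3, x*y}; counting standard monomials gives mu = 6. Corank 2; j^3 = x^2*y has shape L^2 M (L != M), so D-series; mu = 6 gives D_6. The Hessian of g at 0 is [[0, 0], [0, 0]] with rank 0, so corank 2. A Groebner basis of the Jacobian ideal J(g) in C{x,y} is {x^3, x*y^2, 3*x^2 + y^3}; counting standard monomials gives mu = 7. Corank 2; j^3 = -3*x^3 is a perfect cube, so E-series; the 4-jet and mu = 7 give E_7. f is D_6 but g is E_7, hence not right-equivalent.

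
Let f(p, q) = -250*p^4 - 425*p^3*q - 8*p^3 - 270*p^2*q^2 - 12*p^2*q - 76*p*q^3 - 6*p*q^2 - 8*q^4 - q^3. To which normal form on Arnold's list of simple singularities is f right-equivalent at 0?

E_7

The Hessian of f at 0 is [[0, 0], [0, 0]] with rank 0, so corank 2. A Groebner basis of the Jacobian ideal J(f) in C{p,q} is {768*p^2/25 + 768*p*q/25 + q^4 - 8*q^3/25 + 192*q^2/25, p^3 + 108*p^2/25 + 108*p*q/25 + 2*q^3/25 + 27*q^2/25, p^2*q - 152*p^2/25 - 152*p*q/25 - 14*q^3/75 - 38*q^2/25, 32*p^2/5 + p*q^2 + 32*p*q/5 + 13*q^3/30 + 8*q^2/5}; counting standard monomials gives mu = 7. Corank 2; j^3 = -(2*p + q)^3 is a perfect cube, so E-series; the 4-jet and mu = 7 give E_7.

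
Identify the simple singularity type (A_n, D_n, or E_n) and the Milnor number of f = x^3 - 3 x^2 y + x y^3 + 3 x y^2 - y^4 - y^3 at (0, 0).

Type E_{7}, Milnor number mu = 7.

The Hessian of f at 0 is [[0, 0], [0, 0]] with rank 0, so corank 2. A Groebner basis of the Jacobian ideal J(f) in C{x,y} is {x^3 - 3*x^2*y - 6*x^2 + 12*x*y - 6*y^2, 3*x^2 + x*y^2 - 6*x*y + 3*y^2, 3*x^2 - 6*x*y + y^3 + 3*y^2}; counting standard monomials gives mu = 7. Corank 2; j^3 = (x - y)^3 is a perfect cube, so E-series; the 4-jet and mu = 7 give E_7.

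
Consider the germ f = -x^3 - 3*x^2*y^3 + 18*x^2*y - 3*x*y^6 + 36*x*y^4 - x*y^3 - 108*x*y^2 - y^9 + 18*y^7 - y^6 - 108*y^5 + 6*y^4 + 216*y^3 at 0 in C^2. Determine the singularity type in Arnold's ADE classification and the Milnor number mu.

The Hessian of f at 0 is [[0, 0], [0, 0]] with rank 0, so corank 2. A Groebner basis of the Jacobian ideal J(f) in C{x,y} is {x^3 - 18*x^2*y - 1296*x^2 + 15552*x*y - 46656*y^2, 18*x^2 + x*y^2 - 216*x*y + 648*y^2, 3*x^2 - 36*x*y + y^3 + 108*y^2}; counting standard monomials gives mu = 7. Corank 2; j^3 = -(x - 6*y)^3 is a perfect cube, so E-series; the 4-jet and mu = 7 give E_7.

Type E_{7}, Milnor number mu = 7.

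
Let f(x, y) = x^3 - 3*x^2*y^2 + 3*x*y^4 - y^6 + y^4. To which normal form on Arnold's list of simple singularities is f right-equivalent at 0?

E_6

The Hessian of f at 0 has rank 0. Corank 2; j^3 = x^3 is a perfect cube, so E-series; the 4-jet and mu = 6 give E_6.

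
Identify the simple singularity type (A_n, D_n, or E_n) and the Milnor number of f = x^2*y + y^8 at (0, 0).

Type D_{9}, Milnor number mu = 9.

The Hessian of f at 0 is [[0, 0], [0, 0]] with rank 0, so corank 2. A Groebner basis of the Jacobian ideal J(f) in C{x,y} is {x^2/8 + y^7, x^3, x*y}; counting standard monomials gives mu = 9. Corank 2; j^3 = x^2*y has shape L^2 M (L != M), so D-series; mu = 9 gives D_9.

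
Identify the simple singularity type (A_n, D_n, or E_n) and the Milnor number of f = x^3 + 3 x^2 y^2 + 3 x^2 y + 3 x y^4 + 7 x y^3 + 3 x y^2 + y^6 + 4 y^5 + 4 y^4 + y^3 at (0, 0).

Type E_7, Milnor number mu = 7.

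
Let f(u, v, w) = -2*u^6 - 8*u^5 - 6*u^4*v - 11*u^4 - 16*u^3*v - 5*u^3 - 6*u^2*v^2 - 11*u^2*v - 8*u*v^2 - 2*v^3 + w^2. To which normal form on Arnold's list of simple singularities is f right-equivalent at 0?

D_4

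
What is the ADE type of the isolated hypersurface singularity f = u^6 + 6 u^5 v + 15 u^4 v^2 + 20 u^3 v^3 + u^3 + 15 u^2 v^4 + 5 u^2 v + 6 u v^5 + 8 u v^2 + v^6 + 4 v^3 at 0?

D_{7}

The Hessian of f at 0 has rank 0. Corank 2; j^3 = (u + v)*(u + 2*v)^2 has shape L^2 M (L != M), so D-series; mu = 7 gives D_7.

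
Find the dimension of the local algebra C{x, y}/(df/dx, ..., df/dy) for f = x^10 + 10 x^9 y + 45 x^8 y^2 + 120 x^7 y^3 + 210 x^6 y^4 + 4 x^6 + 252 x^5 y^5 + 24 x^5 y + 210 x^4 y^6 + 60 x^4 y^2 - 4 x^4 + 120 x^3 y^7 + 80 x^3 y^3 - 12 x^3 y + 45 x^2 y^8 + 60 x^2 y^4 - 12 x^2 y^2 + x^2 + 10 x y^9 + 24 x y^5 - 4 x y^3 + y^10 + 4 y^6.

9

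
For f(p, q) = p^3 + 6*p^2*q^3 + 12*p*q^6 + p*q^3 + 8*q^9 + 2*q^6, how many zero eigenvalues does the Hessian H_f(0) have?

Hessian at 0 has rank 0.

2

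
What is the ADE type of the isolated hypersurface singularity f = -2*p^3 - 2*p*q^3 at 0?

E7

The Hessian of f at 0 has rank 0. Corank 2; j^3 = -2*p^3 is a perfect cube, so E-series; the 4-jet and mu = 7 give E_7.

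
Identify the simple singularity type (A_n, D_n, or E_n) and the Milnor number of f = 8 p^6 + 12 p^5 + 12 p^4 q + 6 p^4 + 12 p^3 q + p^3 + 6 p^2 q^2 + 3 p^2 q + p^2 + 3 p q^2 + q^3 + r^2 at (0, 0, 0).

The Hessian of f at 0 has rank 2. Corank 1: A-series; mu = 2 gives A_2.

Type A_{2}, Milnor number mu = 2.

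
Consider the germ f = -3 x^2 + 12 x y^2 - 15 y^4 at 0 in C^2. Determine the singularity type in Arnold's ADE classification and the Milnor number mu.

The Hessian of f at 0 has rank 1. Corank 1: A-series; mu = 3 gives A_3.

Type A3, Milnor number mu = 3.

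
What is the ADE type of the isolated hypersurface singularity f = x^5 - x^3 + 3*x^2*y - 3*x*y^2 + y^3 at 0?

E8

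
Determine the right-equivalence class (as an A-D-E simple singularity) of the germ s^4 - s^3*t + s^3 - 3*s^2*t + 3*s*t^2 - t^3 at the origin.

The Hessian of f at 0 is [[0, 0], [0, 0]] with rank 0, so corank 2. A Groebner basis of the Jacobian ideal J(f) in C{s,t} is {3*s^2 - 6*s*t + t^4 + t^3 + 3*t^2, s^3 + 3*s^2 - 6*s*t + 3*t^2, s^2*t + 3*s^2 - 6*s*t + 3*t^2, 2*s^2 + s*t^2 - 4*s*t - t^3/3 + 2*t^2}; counting standard monomials gives mu = 7. Corank 2; j^3 = (s - t)^3 is a perfect cube, so E-series; the 4-jet and mu = 7 give E_7.

E_{7}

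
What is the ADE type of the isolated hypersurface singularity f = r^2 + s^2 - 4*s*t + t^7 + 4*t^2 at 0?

The Hessian of f at 0 has rank 2. Corank 1: A-series; mu = 6 gives A_6.

A_{6}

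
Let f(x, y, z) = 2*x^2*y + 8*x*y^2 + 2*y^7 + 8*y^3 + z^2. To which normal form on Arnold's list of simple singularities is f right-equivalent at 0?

The Hessian of f at 0 is [[0, 0, 0], [0, 0, 0], [0, 0, 2]] with rank 1, so corank 2. A Groebner basis of the Jacobian ideal J(f) in C{x,y,z} is {x^2/7 + y^6 - 4*y^2/7, x^3 + 8*y^3, x*y + 2*y^2, z}; counting standard monomials gives mu = 8. Corank 2; j^3 = 2*y*(x + 2*y)^2 has shape L^2 M (L != M), so D-series; mu = 8 gives D_8.

D_{8}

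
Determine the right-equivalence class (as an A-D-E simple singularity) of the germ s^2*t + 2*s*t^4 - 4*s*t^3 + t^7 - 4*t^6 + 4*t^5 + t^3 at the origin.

D4

The Hessian of f at 0 has rank 0. Corank 2; j^3 = t*(s^2 + t^2) splits into three distinct lines over C (the quadratic factor has nonzero discriminant), so D_4.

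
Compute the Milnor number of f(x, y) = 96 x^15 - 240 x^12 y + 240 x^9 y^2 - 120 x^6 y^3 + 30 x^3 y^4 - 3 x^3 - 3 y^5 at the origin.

8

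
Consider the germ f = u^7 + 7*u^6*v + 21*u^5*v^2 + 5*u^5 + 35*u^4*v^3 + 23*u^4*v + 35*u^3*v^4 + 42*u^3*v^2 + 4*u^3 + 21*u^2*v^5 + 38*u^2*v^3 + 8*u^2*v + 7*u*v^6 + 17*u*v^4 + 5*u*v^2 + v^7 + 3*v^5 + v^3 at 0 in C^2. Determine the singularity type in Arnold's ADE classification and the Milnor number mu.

Type D_{6}, Milnor number mu = 6.

The Hessian of f at 0 is [[0, 0], [0, 0]] with rank 0, so corank 2. A Groebner basis of the Jacobian ideal J(f) in C{u,v} is {-32*u*v/3 + v^4 - 16*v^2/3, u*v^2 + v^3/2, u^2 + 11*u*v/6 + 2*v^2/3}; counting standard monomials gives mu = 6. Corank 2; j^3 = (u + v)*(2*u + v)^2 has shape L^2 M (L != M), so D-series; mu = 6 gives D_6.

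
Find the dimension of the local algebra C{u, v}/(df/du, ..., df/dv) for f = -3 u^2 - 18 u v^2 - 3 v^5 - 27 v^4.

The Hessian of f at 0 is [[-6, 0], [0, 0]] with rank 1, so corank 1. A Groebner basis of the Jacobian ideal J(f) in C{u,v} is {u^2, u/3 + v^2}; counting standard monomials gives mu = 4. Corank 1: A-series; mu = 4 gives A_4.

4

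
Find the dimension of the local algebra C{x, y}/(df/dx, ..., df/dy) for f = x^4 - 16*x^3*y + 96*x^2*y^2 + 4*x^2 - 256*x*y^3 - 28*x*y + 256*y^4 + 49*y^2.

The Hessian of f at 0 has rank 1. Corank 1: A-series; mu = 3 gives A_3.

3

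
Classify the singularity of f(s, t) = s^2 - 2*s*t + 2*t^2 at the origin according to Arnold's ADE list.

A_1

The Hessian of f at 0 has rank 2. Corank 0: nondegenerate Morse point, so A_1.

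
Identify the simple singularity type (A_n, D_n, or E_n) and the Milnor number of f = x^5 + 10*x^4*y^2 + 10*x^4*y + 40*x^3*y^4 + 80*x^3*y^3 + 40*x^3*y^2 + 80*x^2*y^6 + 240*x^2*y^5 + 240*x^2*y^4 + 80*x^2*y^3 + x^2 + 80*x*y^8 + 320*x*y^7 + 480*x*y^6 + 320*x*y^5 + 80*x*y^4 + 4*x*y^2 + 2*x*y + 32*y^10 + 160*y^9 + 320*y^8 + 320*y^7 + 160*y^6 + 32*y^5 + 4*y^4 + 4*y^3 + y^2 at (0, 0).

The Hessian of f at 0 is [[2, 2], [2, 2]] with rank 1, so corank 1. A Groebner basis of the Jacobian ideal J(f) in C{x,y} is {x^2 + 2*x*y - x/2 - y/2, x/2 + y^2 + y/2}; counting standard monomials gives mu = 4. Corank 1: A-series; mu = 4 gives A_4.

Type A_4, Milnor number mu = 4.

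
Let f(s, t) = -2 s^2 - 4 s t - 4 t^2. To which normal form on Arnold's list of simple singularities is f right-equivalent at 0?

A1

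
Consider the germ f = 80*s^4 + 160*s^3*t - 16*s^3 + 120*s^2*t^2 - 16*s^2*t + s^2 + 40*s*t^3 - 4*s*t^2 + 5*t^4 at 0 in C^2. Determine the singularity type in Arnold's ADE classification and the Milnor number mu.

The Hessian of f at 0 is [[2, 0], [0, 0]] with rank 1, so corank 1. A Groebner basis of the Jacobian ideal J(f) in C{s,t} is {s^2, s*t, -s/2 + t^2}; counting standard monomials gives mu = 3. Corank 1: A-series; mu = 3 gives A_3.

Type A_{3}, Milnor number mu = 3.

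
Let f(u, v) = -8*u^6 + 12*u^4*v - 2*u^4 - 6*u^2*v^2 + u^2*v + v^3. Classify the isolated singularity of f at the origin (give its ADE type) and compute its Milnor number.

Type D4, Milnor number mu = 4.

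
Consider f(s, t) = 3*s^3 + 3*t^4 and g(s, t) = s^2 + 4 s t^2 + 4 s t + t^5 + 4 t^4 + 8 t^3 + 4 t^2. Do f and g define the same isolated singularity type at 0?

No.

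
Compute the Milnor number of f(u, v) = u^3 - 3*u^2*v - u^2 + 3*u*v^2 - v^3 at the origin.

The Hessian of f at 0 has rank 1. Corank 1: A-series; mu = 2 gives A_2.

2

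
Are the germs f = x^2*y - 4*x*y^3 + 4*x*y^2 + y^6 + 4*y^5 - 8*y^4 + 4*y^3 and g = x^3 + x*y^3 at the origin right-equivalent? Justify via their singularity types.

No.

The Hessian of f at 0 has rank 0. Corank 2; j^3 = y*(x + 2*y)^2 has shape L^2 M (L != M), so D-series; mu = 7 gives D_7. The Hessian of g at 0 has rank 0. Corank 2; j^3 = x^3 is a perfect cube, so E-series; the 4-jet and mu = 7 give E_7. f is D_7 but g is E_7, hence not right-equivalent.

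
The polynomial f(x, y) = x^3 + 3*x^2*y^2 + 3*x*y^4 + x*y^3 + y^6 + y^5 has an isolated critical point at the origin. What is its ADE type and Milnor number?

Type E_7, Milnor number mu = 7.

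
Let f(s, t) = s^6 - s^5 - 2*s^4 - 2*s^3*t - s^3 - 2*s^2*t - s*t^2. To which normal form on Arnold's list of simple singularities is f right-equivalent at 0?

The Hessian of f at 0 has rank 0. Corank 2; j^3 = -s*(s + t)^2 has shape L^2 M (L != M), so D-series; mu = 7 gives D_7.

D7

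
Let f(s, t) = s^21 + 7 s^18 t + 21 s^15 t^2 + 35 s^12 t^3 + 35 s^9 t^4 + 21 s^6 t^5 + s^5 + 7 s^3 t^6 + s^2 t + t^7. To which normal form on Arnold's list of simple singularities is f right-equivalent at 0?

D_{8}

The Hessian of f at 0 has rank 0. Corank 2; j^3 = s^2*t has shape L^2 M (L != M), so D-series; mu = 8 gives D_8.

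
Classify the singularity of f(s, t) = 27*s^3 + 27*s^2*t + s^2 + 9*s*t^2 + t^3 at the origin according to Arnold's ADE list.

A_2

The Hessian of f at 0 is [[2, 0], [0, 0]] with rank 1, so corank 1. A Groebner basis of the Jacobian ideal J(f) in C{s,t} is {t^2, s}; counting standard monomials gives mu = 2. Corank 1: A-series; mu = 2 gives A_2.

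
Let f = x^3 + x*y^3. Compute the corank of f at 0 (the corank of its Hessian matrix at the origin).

2

Hessian at 0 has rank 0.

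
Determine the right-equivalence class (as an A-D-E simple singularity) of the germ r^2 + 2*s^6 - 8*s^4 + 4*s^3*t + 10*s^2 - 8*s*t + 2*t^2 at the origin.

The Hessian of f at 0 has rank 3. Corank 0: nondegenerate Morse point, so A_1.

A1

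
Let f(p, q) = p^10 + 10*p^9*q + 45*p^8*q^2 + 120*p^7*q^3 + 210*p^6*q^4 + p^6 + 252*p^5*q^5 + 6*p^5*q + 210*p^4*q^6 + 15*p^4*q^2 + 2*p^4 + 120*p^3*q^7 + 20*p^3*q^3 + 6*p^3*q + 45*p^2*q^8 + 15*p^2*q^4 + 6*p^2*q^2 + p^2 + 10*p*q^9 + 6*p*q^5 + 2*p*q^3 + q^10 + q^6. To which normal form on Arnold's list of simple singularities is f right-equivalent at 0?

A9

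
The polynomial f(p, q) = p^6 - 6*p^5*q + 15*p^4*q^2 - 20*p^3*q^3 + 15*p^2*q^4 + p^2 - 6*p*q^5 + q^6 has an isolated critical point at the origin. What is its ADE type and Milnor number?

Type A5, Milnor number mu = 5.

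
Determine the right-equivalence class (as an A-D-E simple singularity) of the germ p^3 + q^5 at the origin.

E_8

The Hessian of f at 0 has rank 0. Corank 2; j^3 = p^3 is a perfect cube, so E-series; the 5-jet and mu = 8 give E_8.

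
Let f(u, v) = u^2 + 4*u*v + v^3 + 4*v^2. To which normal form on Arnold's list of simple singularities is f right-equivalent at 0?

A2

The Hessian of f at 0 has rank 1. Corank 1: A-series; mu = 2 gives A_2.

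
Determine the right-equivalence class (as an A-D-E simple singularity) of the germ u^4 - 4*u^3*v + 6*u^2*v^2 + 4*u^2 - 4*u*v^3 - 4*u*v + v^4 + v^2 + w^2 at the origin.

The Hessian of f at 0 is [[8, -4, 0], [-4, 2, 0], [0, 0, 2]] with rank 2, so corank 1. A Groebner basis of the Jacobian ideal J(f) in C{u,v,w} is {v^3, u - v/2, w}; counting standard monomials gives mu = 3. Corank 1: A-series; mu = 3 gives A_3.

A3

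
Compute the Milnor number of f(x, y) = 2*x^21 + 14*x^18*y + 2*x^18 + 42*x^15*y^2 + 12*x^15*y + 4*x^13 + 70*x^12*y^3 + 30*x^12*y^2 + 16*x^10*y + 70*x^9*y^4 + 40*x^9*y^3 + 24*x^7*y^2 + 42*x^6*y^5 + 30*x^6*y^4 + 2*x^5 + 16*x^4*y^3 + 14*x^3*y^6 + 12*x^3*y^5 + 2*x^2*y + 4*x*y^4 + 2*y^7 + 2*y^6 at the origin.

7

The Hessian of f at 0 has rank 0. Corank 2; j^3 = 2*x^2*y has shape L^2 M (L != M), so D-series; mu = 7 gives D_7.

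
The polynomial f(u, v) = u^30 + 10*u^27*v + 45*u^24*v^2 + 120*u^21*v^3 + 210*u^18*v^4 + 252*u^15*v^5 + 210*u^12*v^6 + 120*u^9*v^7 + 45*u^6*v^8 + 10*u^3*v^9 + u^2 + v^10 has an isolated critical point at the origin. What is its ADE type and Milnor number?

Type A_9, Milnor number mu = 9.

The Hessian of f at 0 has rank 1. Corank 1: A-series; mu = 9 gives A_9.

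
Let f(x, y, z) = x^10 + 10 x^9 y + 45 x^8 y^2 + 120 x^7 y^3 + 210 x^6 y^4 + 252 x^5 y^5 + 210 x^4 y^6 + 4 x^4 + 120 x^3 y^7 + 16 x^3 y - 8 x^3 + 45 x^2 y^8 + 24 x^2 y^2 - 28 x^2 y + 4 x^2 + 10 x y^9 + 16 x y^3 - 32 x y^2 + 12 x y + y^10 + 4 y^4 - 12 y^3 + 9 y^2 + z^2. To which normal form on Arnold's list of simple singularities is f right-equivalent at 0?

A_{9}

The Hessian of f at 0 has rank 2. Corank 1: A-series; mu = 9 gives A_9.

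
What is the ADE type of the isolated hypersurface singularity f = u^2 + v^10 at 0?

The Hessian of f at 0 has rank 1. Corank 1: A-series; mu = 9 gives A_9.

A9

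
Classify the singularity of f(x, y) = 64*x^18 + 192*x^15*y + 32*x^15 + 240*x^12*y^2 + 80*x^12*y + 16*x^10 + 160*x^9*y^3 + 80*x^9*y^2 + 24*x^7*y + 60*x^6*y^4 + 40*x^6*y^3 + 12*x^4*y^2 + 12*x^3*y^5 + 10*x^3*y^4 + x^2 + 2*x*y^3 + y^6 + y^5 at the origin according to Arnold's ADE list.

A_{4}

The Hessian of f at 0 has rank 1. Corank 1: A-series; mu = 4 gives A_4.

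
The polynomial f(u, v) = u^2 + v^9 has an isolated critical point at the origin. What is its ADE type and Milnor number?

Type A8, Milnor number mu = 8.

The Hessian of f at 0 is [[2, 0], [0, 0]] with rank 1, so corank 1. A Groebner basis of the Jacobian ideal J(f) in C{u,v} is {v^8, u}; counting standard monomials gives mu = 8. Corank 1: A-series; mu = 8 gives A_8.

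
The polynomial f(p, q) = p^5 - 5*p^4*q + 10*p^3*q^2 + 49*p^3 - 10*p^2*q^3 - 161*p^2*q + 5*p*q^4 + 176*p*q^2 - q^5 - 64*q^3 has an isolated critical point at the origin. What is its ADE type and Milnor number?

Type D_{6}, Milnor number mu = 6.

The Hessian of f at 0 has rank 0. Corank 2; j^3 = (p - q)*(7*p - 8*q)^2 has shape L^2 M (L != M), so D-series; mu = 6 gives D_6.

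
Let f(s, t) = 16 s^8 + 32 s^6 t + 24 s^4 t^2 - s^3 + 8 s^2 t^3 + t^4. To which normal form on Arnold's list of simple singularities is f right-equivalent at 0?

The Hessian of f at 0 has rank 0. Corank 2; j^3 = -s^3 is a perfect cube, so E-series; the 4-jet and mu = 6 give E_6.

E_{6}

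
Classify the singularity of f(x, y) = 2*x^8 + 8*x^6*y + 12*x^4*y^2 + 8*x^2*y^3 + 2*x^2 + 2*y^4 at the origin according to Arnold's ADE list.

The Hessian of f at 0 has rank 1. Corank 1: A-series; mu = 3 gives A_3.

A_{3}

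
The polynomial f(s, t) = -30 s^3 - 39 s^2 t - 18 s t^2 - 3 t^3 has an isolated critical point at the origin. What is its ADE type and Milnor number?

Type D_4, Milnor number mu = 4.

The Hessian of f at 0 has rank 0. Corank 2; j^3 = -3*(2*s + t)*(5*s^2 + 4*s*t + t^2) splits into three distinct lines over C (the quadratic factor has nonzero discriminant), so D_4.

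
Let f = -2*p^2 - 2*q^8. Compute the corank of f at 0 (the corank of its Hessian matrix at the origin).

1

The Hessian at 0 is [[-4, 0], [0, 0]] of rank 1; hence corank 1.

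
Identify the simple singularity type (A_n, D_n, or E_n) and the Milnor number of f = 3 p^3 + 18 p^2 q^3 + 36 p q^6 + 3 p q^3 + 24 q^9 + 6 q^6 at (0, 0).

The Hessian of f at 0 has rank 0. Corank 2; j^3 = 3*p^3 is a perfect cube, so E-series; the 4-jet and mu = 7 give E_7.

Type E7, Milnor number mu = 7.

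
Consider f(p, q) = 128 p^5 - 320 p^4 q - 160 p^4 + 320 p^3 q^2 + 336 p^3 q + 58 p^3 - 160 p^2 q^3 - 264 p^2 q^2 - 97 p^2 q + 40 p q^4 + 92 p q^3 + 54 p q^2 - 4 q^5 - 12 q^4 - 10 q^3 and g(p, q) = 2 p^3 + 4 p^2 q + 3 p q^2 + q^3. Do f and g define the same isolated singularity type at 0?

The Hessian of f at 0 is [[0, 0], [0, 0]] with rank 0, so corank 2. A Groebner basis of the Jacobian ideal J(f) in C{p,q} is {q^3, p^2 - 6*q^2/13, p*q - 9*q^2/13}; counting standard monomials gives mu = 4. Corank 2; j^3 = (2*p - q)*(29*p^2 - 34*p*q + 10*q^2) splits into three distinct lines over C (the quadratic factor has nonzero discriminant), so D_4. The Hessian of g at 0 is [[0, 0], [0, 0]] with rank 0, so corank 2. A Groebner basis of the Jacobian ideal J(g) in C{p,q} is {q^3, p^2 - 3*q^2/2, p*q + 3*q^2/2}; counting standard monomials gives mu = 4. Corank 2; j^3 = (p + q)*(2*p^2 + 2*p*q + q^2) splits into three distinct lines over C (the quadratic factor has nonzero discriminant), so D_4. Both have type D_4, hence right-equivalent.

Yes.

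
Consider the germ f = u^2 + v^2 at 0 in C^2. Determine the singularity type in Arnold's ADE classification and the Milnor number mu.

Type A1, Milnor number mu = 1.

The Hessian of f at 0 is [[2, 0], [0, 2]] with rank 2, so corank 0. A Groebner basis of the Jacobian ideal J(f) in C{u,v} is {u, v}; counting standard monomials gives mu = 1. Corank 0: nondegenerate Morse point, so A_1.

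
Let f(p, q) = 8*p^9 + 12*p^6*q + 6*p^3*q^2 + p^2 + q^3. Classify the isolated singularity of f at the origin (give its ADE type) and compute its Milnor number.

The Hessian of f at 0 is [[2, 0], [0, 0]] with rank 1, so corank 1. A Groebner basis of the Jacobian ideal J(f) in C{p,q} is {q^2, p}; counting standard monomials gives mu = 2. Corank 1: A-series; mu = 2 gives A_2.

Type A2, Milnor number mu = 2.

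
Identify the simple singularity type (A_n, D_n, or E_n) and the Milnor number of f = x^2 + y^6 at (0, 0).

Type A_{5}, Milnor number mu = 5.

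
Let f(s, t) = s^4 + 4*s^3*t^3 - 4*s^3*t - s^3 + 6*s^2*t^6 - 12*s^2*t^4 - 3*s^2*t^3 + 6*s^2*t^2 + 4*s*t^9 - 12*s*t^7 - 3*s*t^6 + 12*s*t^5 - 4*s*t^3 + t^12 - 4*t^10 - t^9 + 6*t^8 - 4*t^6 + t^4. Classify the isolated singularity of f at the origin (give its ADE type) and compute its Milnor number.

Type E_6, Milnor number mu = 6.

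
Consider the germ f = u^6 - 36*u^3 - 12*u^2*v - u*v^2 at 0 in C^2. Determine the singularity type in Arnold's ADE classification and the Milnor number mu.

The Hessian of f at 0 is [[0, 0], [0, 0]] with rank 0, so corank 2. A Groebner basis of the Jacobian ideal J(f) in C{u,v} is {7776*u*v + v^5 + 1296*v^2, u*v^2 + v^3/6, u^2 + u*v/6}; counting standard monomials gives mu = 7. Corank 2; j^3 = -u*(6*u + v)^2 has shape L^2 M (L != M), so D-series; mu = 7 gives D_7.

Type D7, Milnor number mu = 7.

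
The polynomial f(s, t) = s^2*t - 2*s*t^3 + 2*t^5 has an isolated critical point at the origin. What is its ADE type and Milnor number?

Type D_{6}, Milnor number mu = 6.

The Hessian of f at 0 is [[0, 0], [0, 0]] with rank 0, so corank 2. A Groebner basis of the Jacobian ideal J(f) in C{s,t} is {s^3, s^2*t, s^2/4 + s*t^2, -s*t + t^3}; counting standard monomials gives mu = 6. Corank 2; j^3 = s^2*t has shape L^2 M (L != M), so D-series; mu = 6 gives D_6.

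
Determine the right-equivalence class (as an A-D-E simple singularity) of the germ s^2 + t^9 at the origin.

A_8

The Hessian of f at 0 has rank 1. Corank 1: A-series; mu = 8 gives A_8.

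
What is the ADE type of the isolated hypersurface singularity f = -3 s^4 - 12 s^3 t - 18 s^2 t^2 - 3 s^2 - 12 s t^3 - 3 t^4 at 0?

The Hessian of f at 0 is [[-6, 0], [0, 0]] with rank 1, so corank 1. A Groebner basis of the Jacobian ideal J(f) in C{s,t} is {t^3, s}; counting standard monomials gives mu = 3. Corank 1: A-series; mu = 3 gives A_3.

A_3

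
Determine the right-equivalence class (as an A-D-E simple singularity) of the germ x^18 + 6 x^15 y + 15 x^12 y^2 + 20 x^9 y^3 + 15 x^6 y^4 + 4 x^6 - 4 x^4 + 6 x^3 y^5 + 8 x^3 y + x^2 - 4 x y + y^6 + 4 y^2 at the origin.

The Hessian of f at 0 has rank 1. Corank 1: A-series; mu = 5 gives A_5.

A_{5}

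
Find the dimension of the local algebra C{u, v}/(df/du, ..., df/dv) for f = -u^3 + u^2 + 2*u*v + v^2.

2

The Hessian of f at 0 is [[2, 2], [2, 2]] with rank 1, so corank 1. A Groebner basis of the Jacobian ideal J(f) in C{u,v} is {v^2, u + v}; counting standard monomials gives mu = 2. Corank 1: A-series; mu = 2 gives A_2.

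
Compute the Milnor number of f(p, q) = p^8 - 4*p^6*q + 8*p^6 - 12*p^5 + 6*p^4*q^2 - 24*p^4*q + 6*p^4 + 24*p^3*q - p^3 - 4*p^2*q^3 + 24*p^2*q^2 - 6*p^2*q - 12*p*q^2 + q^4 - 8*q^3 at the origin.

The Hessian of f at 0 has rank 0. Corank 2; j^3 = -(p + 2*q)^3 is a perfect cube, so E-series; the 4-jet and mu = 6 give E_6.

6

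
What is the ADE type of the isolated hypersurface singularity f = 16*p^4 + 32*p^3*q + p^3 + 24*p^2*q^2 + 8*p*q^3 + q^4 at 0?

The Hessian of f at 0 has rank 0. Corank 2; j^3 = p^3 is a perfect cube, so E-series; the 4-jet and mu = 6 give E_6.

E_6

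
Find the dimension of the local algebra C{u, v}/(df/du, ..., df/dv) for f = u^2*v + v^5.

6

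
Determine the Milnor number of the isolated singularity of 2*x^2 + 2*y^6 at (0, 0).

5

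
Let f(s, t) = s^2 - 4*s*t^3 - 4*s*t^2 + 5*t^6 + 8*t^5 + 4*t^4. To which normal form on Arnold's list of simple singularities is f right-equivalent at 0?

A5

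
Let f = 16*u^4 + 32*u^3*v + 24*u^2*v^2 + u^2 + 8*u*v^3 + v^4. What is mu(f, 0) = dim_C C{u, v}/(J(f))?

3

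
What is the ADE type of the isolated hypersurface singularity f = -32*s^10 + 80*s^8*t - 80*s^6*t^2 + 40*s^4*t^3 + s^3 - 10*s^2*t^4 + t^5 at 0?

E8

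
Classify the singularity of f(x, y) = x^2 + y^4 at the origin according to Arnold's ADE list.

The Hessian of f at 0 has rank 1. Corank 1: A-series; mu = 3 gives A_3.

A3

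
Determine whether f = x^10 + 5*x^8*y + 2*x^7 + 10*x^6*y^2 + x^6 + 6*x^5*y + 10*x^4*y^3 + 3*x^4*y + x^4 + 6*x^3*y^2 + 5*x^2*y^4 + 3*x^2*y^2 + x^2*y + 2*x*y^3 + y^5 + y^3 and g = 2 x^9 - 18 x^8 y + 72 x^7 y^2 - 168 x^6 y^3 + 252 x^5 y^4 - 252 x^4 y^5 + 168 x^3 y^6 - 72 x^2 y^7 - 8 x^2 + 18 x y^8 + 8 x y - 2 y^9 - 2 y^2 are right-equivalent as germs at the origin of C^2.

The Hessian of f at 0 has rank 0. Corank 2; j^3 = y*(x^2 + y^2) splits into three distinct lines over C (the quadratic factor has nonzero discriminant), so D_4. The Hessian of g at 0 has rank 1. Corank 1: A-series; mu = 8 gives A_8. f is D_4 but g is A_8, hence not right-equivalent.

No.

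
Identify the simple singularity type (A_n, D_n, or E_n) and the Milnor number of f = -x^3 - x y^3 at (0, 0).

Type E7, Milnor number mu = 7.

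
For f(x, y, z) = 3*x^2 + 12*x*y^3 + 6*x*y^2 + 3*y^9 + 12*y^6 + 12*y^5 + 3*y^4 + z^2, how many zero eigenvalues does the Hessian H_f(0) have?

1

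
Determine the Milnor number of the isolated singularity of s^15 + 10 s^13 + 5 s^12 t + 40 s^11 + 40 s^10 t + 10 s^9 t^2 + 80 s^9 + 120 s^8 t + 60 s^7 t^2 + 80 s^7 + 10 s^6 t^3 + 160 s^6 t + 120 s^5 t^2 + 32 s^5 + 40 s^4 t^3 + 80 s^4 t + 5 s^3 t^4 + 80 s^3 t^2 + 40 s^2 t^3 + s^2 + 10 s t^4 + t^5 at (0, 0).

The Hessian of f at 0 is [[2, 0], [0, 0]] with rank 1, so corank 1. A Groebner basis of the Jacobian ideal J(f) in C{s,t} is {t^4, s}; counting standard monomials gives mu = 4. Corank 1: A-series; mu = 4 gives A_4.

4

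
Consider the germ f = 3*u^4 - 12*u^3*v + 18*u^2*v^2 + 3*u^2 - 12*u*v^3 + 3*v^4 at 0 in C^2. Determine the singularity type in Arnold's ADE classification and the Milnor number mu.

The Hessian of f at 0 is [[6, 0], [0, 0]] with rank 1, so corank 1. A Groebner basis of the Jacobian ideal J(f) in C{u,v} is {v^3, u}; counting standard monomials gives mu = 3. Corank 1: A-series; mu = 3 gives A_3.

Type A_3, Milnor number mu = 3.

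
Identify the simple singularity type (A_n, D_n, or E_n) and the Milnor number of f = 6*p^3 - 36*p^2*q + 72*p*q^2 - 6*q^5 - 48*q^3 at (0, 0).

Type E_8, Milnor number mu = 8.

The Hessian of f at 0 has rank 0. Corank 2; j^3 = 6*(p - 2*q)^3 is a perfect cube, so E-series; the 5-jet and mu = 8 give E_8.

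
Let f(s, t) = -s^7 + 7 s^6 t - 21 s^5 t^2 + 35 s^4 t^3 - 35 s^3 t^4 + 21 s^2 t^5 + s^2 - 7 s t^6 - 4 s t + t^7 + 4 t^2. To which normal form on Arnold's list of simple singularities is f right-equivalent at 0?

A_6

The Hessian of f at 0 has rank 1. Corank 1: A-series; mu = 6 gives A_6.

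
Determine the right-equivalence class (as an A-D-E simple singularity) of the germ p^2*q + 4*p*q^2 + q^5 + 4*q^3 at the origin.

The Hessian of f at 0 has rank 0. Corank 2; j^3 = q*(p + 2*q)^2 has shape L^2 M (L != M), so D-series; mu = 6 gives D_6.

D_6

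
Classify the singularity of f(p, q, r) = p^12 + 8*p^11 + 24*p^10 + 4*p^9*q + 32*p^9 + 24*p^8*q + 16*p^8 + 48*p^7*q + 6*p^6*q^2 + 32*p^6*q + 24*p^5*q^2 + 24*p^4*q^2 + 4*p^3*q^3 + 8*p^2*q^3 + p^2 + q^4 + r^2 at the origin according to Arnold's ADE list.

The Hessian of f at 0 has rank 2. Corank 1: A-series; mu = 3 gives A_3.

A_3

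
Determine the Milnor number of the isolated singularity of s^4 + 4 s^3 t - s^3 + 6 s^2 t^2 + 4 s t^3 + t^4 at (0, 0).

6

The Hessian of f at 0 has rank 0. Corank 2; j^3 = -s^3 is a perfect cube, so E-series; the 4-jet and mu = 6 give E_6.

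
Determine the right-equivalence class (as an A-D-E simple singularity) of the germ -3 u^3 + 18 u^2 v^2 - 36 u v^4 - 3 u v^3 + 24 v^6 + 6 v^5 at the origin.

E7

The Hessian of f at 0 is [[0, 0], [0, 0]] with rank 0, so corank 2. A Groebner basis of the Jacobian ideal J(f) in C{u,v} is {-u^2/4 + v^4 - v^3/12, u^3, u^2*v + u^2/12 + v^3/36, -u^2/2 + u*v^2 - v^3/6}; counting standard monomials gives mu = 7. Corank 2; j^3 = -3*u^3 is a perfect cube, so E-series; the 4-jet and mu = 7 give E_7.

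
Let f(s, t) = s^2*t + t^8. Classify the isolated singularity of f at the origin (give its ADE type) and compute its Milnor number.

Type D9, Milnor number mu = 9.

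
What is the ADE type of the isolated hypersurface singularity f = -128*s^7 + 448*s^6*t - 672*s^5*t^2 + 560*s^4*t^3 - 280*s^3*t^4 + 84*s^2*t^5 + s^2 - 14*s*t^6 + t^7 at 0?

A_{6}

The Hessian of f at 0 has rank 1. Corank 1: A-series; mu = 6 gives A_6.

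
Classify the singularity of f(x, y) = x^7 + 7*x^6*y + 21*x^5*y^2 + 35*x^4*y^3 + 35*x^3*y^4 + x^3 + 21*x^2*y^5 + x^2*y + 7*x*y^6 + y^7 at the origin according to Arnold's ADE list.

The Hessian of f at 0 is [[0, 0], [0, 0]] with rank 0, so corank 2. A Groebner basis of the Jacobian ideal J(f) in C{x,y} is {-x*y/7 + y^6, x*y^2, x^2 + x*y}; counting standard monomials gives mu = 8. Corank 2; j^3 = x^2*(x + y) has shape L^2 M (L != M), so D-series; mu = 8 gives D_8.

D_{8}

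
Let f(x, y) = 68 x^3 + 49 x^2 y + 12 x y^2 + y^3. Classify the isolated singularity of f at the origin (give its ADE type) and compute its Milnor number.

The Hessian of f at 0 has rank 0. Corank 2; j^3 = (4*x + y)*(17*x^2 + 8*x*y + y^2) splits into three distinct lines over C (the quadratic factor has nonzero discriminant), so D_4.

Type D4, Milnor number mu = 4.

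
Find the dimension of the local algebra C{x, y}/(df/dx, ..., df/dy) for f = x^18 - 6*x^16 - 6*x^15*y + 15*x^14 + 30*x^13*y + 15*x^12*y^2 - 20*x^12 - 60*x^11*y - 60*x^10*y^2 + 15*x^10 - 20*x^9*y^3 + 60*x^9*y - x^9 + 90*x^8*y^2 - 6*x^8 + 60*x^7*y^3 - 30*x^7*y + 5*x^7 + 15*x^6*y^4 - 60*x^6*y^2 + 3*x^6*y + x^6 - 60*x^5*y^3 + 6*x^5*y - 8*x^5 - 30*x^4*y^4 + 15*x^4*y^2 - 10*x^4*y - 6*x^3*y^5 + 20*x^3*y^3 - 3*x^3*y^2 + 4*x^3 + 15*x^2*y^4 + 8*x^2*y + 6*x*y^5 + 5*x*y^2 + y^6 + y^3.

The Hessian of f at 0 has rank 0. Corank 2; j^3 = (x + y)*(2*x + y)^2 has shape L^2 M (L != M), so D-series; mu = 7 gives D_7.

7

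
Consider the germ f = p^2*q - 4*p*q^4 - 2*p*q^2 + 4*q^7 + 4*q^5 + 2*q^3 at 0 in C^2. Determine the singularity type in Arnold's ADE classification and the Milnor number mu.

Type D_4, Milnor number mu = 4.

The Hessian of f at 0 is [[0, 0], [0, 0]] with rank 0, so corank 2. A Groebner basis of the Jacobian ideal J(f) in C{p,q} is {q^3, p^2 + 2*q^2, p*q - q^2}; counting standard monomials gives mu = 4. Corank 2; j^3 = q*(p^2 - 2*p*q + 2*q^2) splits into three distinct lines over C (the quadratic factor has nonzero discriminant), so D_4.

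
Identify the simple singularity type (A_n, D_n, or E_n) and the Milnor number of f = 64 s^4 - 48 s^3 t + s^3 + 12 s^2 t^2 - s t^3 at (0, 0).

Type E_7, Milnor number mu = 7.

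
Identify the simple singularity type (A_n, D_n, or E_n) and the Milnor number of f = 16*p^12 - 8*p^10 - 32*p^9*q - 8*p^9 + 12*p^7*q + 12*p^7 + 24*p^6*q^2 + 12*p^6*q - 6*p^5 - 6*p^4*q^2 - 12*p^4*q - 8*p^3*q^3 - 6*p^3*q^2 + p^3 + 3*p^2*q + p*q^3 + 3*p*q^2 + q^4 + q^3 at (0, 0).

Type E_7, Milnor number mu = 7.

The Hessian of f at 0 is [[0, 0], [0, 0]] with rank 0, so corank 2. A Groebner basis of the Jacobian ideal J(f) in C{p,q} is {p^3 + 3*p^2*q + 6*p^2 + 12*p*q + 6*q^2, -3*p^2 + p*q^2 - 6*p*q - 3*q^2, 3*p^2 + 6*p*q + q^3 + 3*q^2}; counting standard monomials gives mu = 7. Corank 2; j^3 = (p + q)^3 is a perfect cube, so E-series; the 4-jet and mu = 7 give E_7.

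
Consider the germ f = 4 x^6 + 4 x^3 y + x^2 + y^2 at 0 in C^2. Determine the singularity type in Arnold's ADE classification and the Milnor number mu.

Type A_1, Milnor number mu = 1.

The Hessian of f at 0 has rank 2. Corank 0: nondegenerate Morse point, so A_1.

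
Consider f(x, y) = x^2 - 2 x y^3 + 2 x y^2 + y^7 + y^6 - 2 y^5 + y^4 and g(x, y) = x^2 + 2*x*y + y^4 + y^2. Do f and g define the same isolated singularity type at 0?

No.

The Hessian of f at 0 has rank 1. Corank 1: A-series; mu = 6 gives A_6. The Hessian of g at 0 has rank 1. Corank 1: A-series; mu = 3 gives A_3. f is A_6 but g is A_3, hence not right-equivalent.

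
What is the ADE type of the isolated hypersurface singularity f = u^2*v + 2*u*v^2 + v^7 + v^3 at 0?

D_{8}

The Hessian of f at 0 has rank 0. Corank 2; j^3 = v*(u + v)^2 has shape L^2 M (L != M), so D-series; mu = 8 gives D_8.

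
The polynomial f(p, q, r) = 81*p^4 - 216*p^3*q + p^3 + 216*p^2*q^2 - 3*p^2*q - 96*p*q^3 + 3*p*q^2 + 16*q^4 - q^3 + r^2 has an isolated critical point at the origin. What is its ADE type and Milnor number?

The Hessian of f at 0 has rank 1. Corank 2; j^3 = (p - q)^3 is a perfect cube, so E-series; the 4-jet and mu = 6 give E_6.

Type E_{6}, Milnor number mu = 6.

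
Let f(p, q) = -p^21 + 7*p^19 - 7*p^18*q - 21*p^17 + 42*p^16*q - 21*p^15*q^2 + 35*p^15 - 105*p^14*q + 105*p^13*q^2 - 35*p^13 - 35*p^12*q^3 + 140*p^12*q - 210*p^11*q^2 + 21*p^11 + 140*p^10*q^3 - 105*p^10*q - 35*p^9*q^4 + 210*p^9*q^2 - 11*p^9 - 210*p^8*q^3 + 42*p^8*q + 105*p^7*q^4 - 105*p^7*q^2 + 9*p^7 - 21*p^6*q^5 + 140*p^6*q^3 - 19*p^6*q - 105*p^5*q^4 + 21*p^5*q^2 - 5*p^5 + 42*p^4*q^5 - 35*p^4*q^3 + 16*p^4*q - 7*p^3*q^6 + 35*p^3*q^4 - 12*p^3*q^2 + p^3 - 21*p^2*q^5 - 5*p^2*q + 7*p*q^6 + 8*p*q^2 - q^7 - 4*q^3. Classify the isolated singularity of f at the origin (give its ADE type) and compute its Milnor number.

Type D_{8}, Milnor number mu = 8.

The Hessian of f at 0 is [[0, 0], [0, 0]] with rank 0, so corank 2. A Groebner basis of the Jacobian ideal J(f) in C{p,q} is {263*p^2/1992 + p*q^3 - 1301*p*q/1992 + 775*q^2/996, 391*p^2/3984 - 1813*p*q/3984 + q^4 + 1031*q^2/1992, p^3 - 12*p*q^2 + 16*q^3, p^2*q - 4*p*q^2 + 4*q^3}; counting standard monomials gives mu = 8. Corank 2; j^3 = (p - 2*q)^2*(p - q) has shape L^2 M (L != M), so D-series; mu = 8 gives D_8.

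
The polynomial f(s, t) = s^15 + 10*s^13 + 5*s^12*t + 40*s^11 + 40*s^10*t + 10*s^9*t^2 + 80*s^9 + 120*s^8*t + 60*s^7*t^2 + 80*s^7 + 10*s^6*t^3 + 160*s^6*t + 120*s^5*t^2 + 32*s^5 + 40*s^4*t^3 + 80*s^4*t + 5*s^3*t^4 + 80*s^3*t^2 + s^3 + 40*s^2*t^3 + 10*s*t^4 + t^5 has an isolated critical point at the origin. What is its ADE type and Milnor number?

The Hessian of f at 0 has rank 0. Corank 2; j^3 = s^3 is a perfect cube, so E-series; the 5-jet and mu = 8 give E_8.

Type E_8, Milnor number mu = 8.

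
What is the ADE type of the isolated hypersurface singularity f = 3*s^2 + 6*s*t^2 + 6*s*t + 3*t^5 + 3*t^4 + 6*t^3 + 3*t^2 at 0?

A4

The Hessian of f at 0 is [[6, 6], [6, 6]] with rank 1, so corank 1. A Groebner basis of the Jacobian ideal J(f) in C{s,t} is {s^2 + 2*s*t - s - t, s + t^2 + t}; counting standard monomials gives mu = 4. Corank 1: A-series; mu = 4 gives A_4.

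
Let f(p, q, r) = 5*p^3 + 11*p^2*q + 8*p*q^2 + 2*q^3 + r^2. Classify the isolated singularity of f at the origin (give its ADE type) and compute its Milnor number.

The Hessian of f at 0 has rank 1. Corank 2; j^3 = (p + q)*(5*p^2 + 6*p*q + 2*q^2) splits into three distinct lines over C (the quadratic factor has nonzero discriminant), so D_4.

Type D4, Milnor number mu = 4.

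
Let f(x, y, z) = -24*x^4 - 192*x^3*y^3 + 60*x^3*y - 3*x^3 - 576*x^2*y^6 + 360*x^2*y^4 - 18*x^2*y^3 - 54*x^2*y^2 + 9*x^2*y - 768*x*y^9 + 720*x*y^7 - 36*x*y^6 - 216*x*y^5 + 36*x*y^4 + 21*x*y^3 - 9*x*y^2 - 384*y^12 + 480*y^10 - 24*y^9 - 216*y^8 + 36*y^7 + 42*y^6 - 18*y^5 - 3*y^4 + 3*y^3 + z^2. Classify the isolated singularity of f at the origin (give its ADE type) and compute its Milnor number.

Type E_7, Milnor number mu = 7.

The Hessian of f at 0 has rank 1. Corank 2; j^3 = -3*(x - y)^3 is a perfect cube, so E-series; the 4-jet and mu = 7 give E_7.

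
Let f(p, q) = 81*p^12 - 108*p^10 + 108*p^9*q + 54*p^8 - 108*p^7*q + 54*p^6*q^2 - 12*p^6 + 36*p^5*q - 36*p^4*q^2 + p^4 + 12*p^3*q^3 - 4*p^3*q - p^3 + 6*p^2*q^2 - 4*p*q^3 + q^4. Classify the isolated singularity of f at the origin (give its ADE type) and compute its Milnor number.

Type E6, Milnor number mu = 6.

The Hessian of f at 0 has rank 0. Corank 2; j^3 = -p^3 is a perfect cube, so E-series; the 4-jet and mu = 6 give E_6.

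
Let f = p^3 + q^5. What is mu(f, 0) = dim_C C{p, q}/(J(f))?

8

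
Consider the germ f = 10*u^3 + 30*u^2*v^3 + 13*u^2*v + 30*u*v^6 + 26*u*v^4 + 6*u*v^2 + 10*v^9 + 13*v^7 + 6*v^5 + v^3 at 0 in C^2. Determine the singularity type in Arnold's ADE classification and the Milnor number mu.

Type D4, Milnor number mu = 4.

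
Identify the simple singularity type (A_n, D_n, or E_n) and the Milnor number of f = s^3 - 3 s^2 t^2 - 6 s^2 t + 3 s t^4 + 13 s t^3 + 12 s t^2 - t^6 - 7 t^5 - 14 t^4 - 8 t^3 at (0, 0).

The Hessian of f at 0 has rank 0. Corank 2; j^3 = (s - 2*t)^3 is a perfect cube, so E-series; the 4-jet and mu = 7 give E_7.

Type E_{7}, Milnor number mu = 7.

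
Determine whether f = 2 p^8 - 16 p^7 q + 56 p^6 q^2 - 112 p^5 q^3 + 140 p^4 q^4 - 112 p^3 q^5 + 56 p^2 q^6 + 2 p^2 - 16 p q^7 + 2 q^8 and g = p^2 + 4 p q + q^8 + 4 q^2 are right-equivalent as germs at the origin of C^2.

Yes.

The Hessian of f at 0 has rank 1. Corank 1: A-series; mu = 7 gives A_7. The Hessian of g at 0 has rank 1. Corank 1: A-series; mu = 7 gives A_7. Both have type A_7, hence right-equivalent.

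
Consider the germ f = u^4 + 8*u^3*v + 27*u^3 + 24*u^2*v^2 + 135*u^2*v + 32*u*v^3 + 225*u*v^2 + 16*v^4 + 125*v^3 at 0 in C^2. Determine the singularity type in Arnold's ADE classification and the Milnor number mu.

Type E_6, Milnor number mu = 6.

The Hessian of f at 0 is [[0, 0], [0, 0]] with rank 0, so corank 2. A Groebner basis of the Jacobian ideal J(f) in C{u,v} is {v^4, u*v^2 + 16*v^3/9, u^2 + 10*u*v/3 + 25*v^2/9}; counting standard monomials gives mu = 6. Corank 2; j^3 = (3*u + 5*v)^3 is a perfect cube, so E-series; the 4-jet and mu = 6 give E_6.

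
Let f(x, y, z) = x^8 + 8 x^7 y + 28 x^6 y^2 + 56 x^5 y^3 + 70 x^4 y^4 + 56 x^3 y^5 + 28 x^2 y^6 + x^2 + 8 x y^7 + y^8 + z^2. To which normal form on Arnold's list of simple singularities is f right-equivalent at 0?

A_{7}

The Hessian of f at 0 is [[2, 0, 0], [0, 0, 0], [0, 0, 2]] with rank 2, so corank 1. A Groebner basis of the Jacobian ideal J(f) in C{x,y,z} is {y^7, x, z}; counting standard monomials gives mu = 7. Corank 1: A-series; mu = 7 gives A_7.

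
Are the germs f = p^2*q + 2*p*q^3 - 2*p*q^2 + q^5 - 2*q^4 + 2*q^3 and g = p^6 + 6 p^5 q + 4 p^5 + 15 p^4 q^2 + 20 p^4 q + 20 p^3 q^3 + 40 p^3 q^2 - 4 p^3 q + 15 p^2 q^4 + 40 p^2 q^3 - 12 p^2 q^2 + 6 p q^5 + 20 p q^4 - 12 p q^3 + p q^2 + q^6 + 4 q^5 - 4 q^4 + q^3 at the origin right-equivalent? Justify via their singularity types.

The Hessian of f at 0 is [[0, 0], [0, 0]] with rank 0, so corank 2. A Groebner basis of the Jacobian ideal J(f) in C{p,q} is {q^3, p^2 + 2*q^2, p*q - q^2}; counting standard monomials gives mu = 4. Corank 2; j^3 = q*(p^2 - 2*p*q + 2*q^2) splits into three distinct lines over C (the quadratic factor has nonzero discriminant), so D_4. The Hessian of g at 0 is [[0, 0], [0, 0]] with rank 0, so corank 2. A Groebner basis of the Jacobian ideal J(g) in C{p,q} is {p^3 - 3*p*q^2/4 - p*q/2 + q^2, p^2*q + 5*p*q^2/4 - q^2/2, q^3}; counting standard monomials gives mu = 7. Corank 2; j^3 = q^2*(p + q) has shape L^2 M (L != M), so D-series; mu = 7 gives D_7. f is D_4 but g is D_7, hence not right-equivalent.

No.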